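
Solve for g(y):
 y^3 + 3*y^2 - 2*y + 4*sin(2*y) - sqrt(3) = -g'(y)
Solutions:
 g(y) = C1 - y^4/4 - y^3 + y^2 + sqrt(3)*y + 2*cos(2*y)


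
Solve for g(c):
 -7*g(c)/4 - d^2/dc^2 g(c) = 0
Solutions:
 g(c) = C1*sin(sqrt(7)*c/2) + C2*cos(sqrt(7)*c/2)


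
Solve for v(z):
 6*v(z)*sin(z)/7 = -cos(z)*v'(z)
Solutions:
 v(z) = C1*cos(z)^(6/7)


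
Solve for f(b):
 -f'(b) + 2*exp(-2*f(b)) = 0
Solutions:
 f(b) = log(-sqrt(C1 + 4*b))
 f(b) = log(C1 + 4*b)/2


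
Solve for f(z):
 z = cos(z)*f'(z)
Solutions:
 f(z) = C1 + Integral(z/cos(z), z)


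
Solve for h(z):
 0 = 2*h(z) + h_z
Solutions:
 h(z) = C1*exp(-2*z)


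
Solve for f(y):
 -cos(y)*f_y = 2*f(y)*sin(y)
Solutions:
 f(y) = C1*cos(y)^2


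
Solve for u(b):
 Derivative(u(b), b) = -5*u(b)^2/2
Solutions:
 u(b) = 2/(C1 + 5*b)


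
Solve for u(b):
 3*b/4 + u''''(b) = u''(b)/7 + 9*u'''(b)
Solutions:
 u(b) = C1 + C2*b + C3*exp(b*(63 - sqrt(3997))/14) + C4*exp(b*(63 + sqrt(3997))/14) + 7*b^3/8 - 1323*b^2/8


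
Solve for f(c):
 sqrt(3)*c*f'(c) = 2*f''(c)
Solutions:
 f(c) = C1 + C2*erfi(3^(1/4)*c/2)


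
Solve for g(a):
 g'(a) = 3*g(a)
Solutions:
 g(a) = C1*exp(3*a)


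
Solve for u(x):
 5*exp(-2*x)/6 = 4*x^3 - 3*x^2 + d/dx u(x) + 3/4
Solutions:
 u(x) = C1 - x^4 + x^3 - 3*x/4 - 5*exp(-2*x)/12


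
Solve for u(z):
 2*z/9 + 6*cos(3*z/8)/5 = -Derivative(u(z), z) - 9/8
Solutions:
 u(z) = C1 - z^2/9 - 9*z/8 - 16*sin(3*z/8)/5


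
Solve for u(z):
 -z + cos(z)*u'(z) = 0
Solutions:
 u(z) = C1 + Integral(z/cos(z), z)


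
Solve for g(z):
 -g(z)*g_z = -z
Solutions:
 g(z) = -sqrt(C1 + z^2)
 g(z) = sqrt(C1 + z^2)


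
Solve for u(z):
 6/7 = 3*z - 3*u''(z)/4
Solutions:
 u(z) = C1 + C2*z + 2*z^3/3 - 4*z^2/7


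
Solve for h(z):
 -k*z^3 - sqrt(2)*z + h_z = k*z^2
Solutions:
 h(z) = C1 + k*z^4/4 + k*z^3/3 + sqrt(2)*z^2/2


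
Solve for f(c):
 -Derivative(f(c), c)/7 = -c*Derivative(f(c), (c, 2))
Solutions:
 f(c) = C1 + C2*c^(8/7)


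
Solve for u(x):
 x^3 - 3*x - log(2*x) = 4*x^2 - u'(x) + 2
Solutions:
 u(x) = C1 - x^4/4 + 4*x^3/3 + 3*x^2/2 + x*log(x) + x*log(2) + x


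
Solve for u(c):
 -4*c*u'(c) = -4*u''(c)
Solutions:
 u(c) = C1 + C2*erfi(sqrt(2)*c/2)


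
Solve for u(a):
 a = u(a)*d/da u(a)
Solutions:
 u(a) = -sqrt(C1 + a^2)
 u(a) = sqrt(C1 + a^2)


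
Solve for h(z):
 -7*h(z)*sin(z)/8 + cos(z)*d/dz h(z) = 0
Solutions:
 h(z) = C1/cos(z)^(7/8)


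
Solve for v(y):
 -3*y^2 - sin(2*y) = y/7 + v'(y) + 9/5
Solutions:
 v(y) = C1 - y^3 - y^2/14 - 9*y/5 + cos(2*y)/2


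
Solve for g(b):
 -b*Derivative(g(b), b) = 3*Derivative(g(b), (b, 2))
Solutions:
 g(b) = C1 + C2*erf(sqrt(6)*b/6)


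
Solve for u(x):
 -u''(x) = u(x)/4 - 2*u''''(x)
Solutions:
 u(x) = C1*exp(-x*sqrt(1 + sqrt(3))/2) + C2*exp(x*sqrt(1 + sqrt(3))/2) + C3*sin(x*sqrt(-1 + sqrt(3))/2) + C4*cos(x*sqrt(-1 + sqrt(3))/2)


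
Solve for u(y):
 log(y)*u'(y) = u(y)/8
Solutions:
 u(y) = C1*exp(li(y)/8)


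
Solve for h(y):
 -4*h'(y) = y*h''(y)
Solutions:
 h(y) = C1 + C2/y^3


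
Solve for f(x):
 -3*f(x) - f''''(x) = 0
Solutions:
 f(x) = (C1*sin(sqrt(2)*3^(1/4)*x/2) + C2*cos(sqrt(2)*3^(1/4)*x/2))*exp(-sqrt(2)*3^(1/4)*x/2) + (C3*sin(sqrt(2)*3^(1/4)*x/2) + C4*cos(sqrt(2)*3^(1/4)*x/2))*exp(sqrt(2)*3^(1/4)*x/2)


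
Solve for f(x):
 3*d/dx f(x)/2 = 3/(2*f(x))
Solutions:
 f(x) = -sqrt(C1 + 2*x)
 f(x) = sqrt(C1 + 2*x)


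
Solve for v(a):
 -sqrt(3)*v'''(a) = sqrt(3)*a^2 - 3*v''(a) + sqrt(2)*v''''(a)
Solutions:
 v(a) = C1 + C2*a + C3*exp(sqrt(6)*a*(-1 + sqrt(1 + 4*sqrt(2)))/4) + C4*exp(-sqrt(6)*a*(1 + sqrt(1 + 4*sqrt(2)))/4) + sqrt(3)*a^4/36 + a^3/9 + a^2*(sqrt(3) + sqrt(6))/9


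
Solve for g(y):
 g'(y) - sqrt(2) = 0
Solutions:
 g(y) = C1 + sqrt(2)*y


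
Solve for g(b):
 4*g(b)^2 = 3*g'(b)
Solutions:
 g(b) = -3/(C1 + 4*b)


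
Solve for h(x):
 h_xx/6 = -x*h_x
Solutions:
 h(x) = C1 + C2*erf(sqrt(3)*x)


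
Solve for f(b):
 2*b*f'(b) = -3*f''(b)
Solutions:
 f(b) = C1 + C2*erf(sqrt(3)*b/3)


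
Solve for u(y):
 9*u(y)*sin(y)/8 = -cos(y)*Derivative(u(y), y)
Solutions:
 u(y) = C1*cos(y)^(9/8)


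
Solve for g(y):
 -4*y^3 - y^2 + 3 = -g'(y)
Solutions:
 g(y) = C1 + y^4 + y^3/3 - 3*y


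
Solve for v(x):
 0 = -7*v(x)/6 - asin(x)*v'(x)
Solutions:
 v(x) = C1*exp(-7*Integral(1/asin(x), x)/6)


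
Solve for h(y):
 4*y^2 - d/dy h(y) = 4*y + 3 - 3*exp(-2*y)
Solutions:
 h(y) = C1 + 4*y^3/3 - 2*y^2 - 3*y - 3*exp(-2*y)/2


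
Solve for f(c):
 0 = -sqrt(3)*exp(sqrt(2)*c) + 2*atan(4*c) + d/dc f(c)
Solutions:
 f(c) = C1 - 2*c*atan(4*c) + sqrt(6)*exp(sqrt(2)*c)/2 + log(16*c^2 + 1)/4


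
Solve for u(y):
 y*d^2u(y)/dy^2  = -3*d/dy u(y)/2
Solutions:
 u(y) = C1 + C2/sqrt(y)


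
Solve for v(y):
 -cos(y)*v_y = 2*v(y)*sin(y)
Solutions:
 v(y) = C1*cos(y)^2


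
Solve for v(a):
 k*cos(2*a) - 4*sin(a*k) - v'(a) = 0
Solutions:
 v(a) = C1 + k*sin(2*a)/2 + 4*cos(a*k)/k


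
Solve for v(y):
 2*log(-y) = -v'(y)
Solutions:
 v(y) = C1 - 2*y*log(-y) + 2*y


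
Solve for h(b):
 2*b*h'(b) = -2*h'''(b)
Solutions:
 h(b) = C1 + Integral(C2*airyai(-b) + C3*airybi(-b), b)


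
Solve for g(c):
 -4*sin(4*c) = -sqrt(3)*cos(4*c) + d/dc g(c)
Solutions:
 g(c) = C1 + sqrt(3)*sin(4*c)/4 + cos(4*c)


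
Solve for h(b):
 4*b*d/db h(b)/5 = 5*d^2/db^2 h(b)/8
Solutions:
 h(b) = C1 + C2*erfi(4*b/5)


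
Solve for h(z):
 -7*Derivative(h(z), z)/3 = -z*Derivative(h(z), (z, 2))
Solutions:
 h(z) = C1 + C2*z^(10/3)


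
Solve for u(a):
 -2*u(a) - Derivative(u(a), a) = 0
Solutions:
 u(a) = C1*exp(-2*a)


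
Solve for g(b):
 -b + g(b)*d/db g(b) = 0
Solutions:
 g(b) = -sqrt(C1 + b^2)
 g(b) = sqrt(C1 + b^2)


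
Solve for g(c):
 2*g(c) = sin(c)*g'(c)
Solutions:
 g(c) = C1*(cos(c) - 1)/(cos(c) + 1)


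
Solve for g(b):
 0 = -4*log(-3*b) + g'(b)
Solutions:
 g(b) = C1 + 4*b*log(-b) + 4*b*(-1 + log(3))


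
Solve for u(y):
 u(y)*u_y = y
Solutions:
 u(y) = -sqrt(C1 + y^2)
 u(y) = sqrt(C1 + y^2)


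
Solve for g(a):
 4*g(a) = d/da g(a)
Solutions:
 g(a) = C1*exp(4*a)


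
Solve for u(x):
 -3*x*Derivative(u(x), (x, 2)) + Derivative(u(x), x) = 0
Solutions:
 u(x) = C1 + C2*x^(4/3)


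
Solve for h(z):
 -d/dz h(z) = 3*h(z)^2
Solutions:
 h(z) = 1/(C1 + 3*z)


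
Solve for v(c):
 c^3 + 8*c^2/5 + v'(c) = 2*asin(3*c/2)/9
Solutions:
 v(c) = C1 - c^4/4 - 8*c^3/15 + 2*c*asin(3*c/2)/9 + 2*sqrt(4 - 9*c^2)/27


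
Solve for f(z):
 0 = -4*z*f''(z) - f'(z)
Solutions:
 f(z) = C1 + C2*z^(3/4)


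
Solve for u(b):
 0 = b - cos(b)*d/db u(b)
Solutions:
 u(b) = C1 + Integral(b/cos(b), b)


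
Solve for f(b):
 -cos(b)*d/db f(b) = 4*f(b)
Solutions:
 f(b) = C1*(sin(b)^2 - 2*sin(b) + 1)/(sin(b)^2 + 2*sin(b) + 1)


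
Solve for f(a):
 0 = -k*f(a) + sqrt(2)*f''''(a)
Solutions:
 f(a) = C1*exp(-2^(7/8)*a*k^(1/4)/2) + C2*exp(2^(7/8)*a*k^(1/4)/2) + C3*exp(-2^(7/8)*I*a*k^(1/4)/2) + C4*exp(2^(7/8)*I*a*k^(1/4)/2)


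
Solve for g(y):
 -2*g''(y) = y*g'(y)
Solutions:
 g(y) = C1 + C2*erf(y/2)


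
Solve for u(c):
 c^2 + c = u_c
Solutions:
 u(c) = C1 + c^3/3 + c^2/2


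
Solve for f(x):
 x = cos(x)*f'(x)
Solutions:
 f(x) = C1 + Integral(x/cos(x), x)


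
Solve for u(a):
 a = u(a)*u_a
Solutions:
 u(a) = -sqrt(C1 + a^2)
 u(a) = sqrt(C1 + a^2)


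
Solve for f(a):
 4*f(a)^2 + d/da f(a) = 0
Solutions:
 f(a) = 1/(C1 + 4*a)


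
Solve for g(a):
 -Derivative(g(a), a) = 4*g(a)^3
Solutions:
 g(a) = -sqrt(2)*sqrt(-1/(C1 - 4*a))/2
 g(a) = sqrt(2)*sqrt(-1/(C1 - 4*a))/2


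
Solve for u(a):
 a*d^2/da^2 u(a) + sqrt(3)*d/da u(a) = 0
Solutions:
 u(a) = C1 + C2*a^(1 - sqrt(3))


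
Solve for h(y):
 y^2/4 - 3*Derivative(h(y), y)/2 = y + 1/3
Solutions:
 h(y) = C1 + y^3/18 - y^2/3 - 2*y/9


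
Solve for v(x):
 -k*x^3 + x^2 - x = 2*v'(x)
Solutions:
 v(x) = C1 - k*x^4/8 + x^3/6 - x^2/4


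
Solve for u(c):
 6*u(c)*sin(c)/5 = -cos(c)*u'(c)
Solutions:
 u(c) = C1*cos(c)^(6/5)


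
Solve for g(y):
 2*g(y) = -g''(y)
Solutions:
 g(y) = C1*sin(sqrt(2)*y) + C2*cos(sqrt(2)*y)


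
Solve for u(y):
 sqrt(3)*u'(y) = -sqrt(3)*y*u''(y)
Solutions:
 u(y) = C1 + C2*log(y)


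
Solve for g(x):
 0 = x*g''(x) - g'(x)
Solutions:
 g(x) = C1 + C2*x^2


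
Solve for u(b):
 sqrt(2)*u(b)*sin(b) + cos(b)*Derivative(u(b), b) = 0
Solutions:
 u(b) = C1*cos(b)^(sqrt(2))


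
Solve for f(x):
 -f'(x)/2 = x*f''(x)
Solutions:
 f(x) = C1 + C2*sqrt(x)


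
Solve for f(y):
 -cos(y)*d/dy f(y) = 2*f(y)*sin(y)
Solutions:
 f(y) = C1*cos(y)^2


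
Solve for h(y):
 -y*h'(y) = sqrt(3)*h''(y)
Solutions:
 h(y) = C1 + C2*erf(sqrt(2)*3^(3/4)*y/6)


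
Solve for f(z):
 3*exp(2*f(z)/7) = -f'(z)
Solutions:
 f(z) = 7*log(-sqrt(-1/(C1 - 3*z))) - 7*log(2) + 7*log(14)/2
 f(z) = 7*log(-1/(C1 - 3*z))/2 - 7*log(2) + 7*log(14)/2


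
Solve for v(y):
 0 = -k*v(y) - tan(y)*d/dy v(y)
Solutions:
 v(y) = C1*exp(-k*log(sin(y)))


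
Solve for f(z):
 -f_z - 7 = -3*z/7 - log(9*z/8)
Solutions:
 f(z) = C1 + 3*z^2/14 + z*log(z) - 8*z + z*log(9/8)


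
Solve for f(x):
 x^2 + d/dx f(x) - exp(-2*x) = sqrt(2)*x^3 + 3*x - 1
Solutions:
 f(x) = C1 + sqrt(2)*x^4/4 - x^3/3 + 3*x^2/2 - x - exp(-2*x)/2


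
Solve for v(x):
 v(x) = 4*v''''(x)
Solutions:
 v(x) = C1*exp(-sqrt(2)*x/2) + C2*exp(sqrt(2)*x/2) + C3*sin(sqrt(2)*x/2) + C4*cos(sqrt(2)*x/2)


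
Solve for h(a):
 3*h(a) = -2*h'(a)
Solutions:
 h(a) = C1*exp(-3*a/2)


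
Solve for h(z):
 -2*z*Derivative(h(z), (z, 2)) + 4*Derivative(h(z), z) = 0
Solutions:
 h(z) = C1 + C2*z^3


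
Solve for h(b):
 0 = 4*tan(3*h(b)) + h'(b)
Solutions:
 h(b) = -asin(C1*exp(-12*b))/3 + pi/3
 h(b) = asin(C1*exp(-12*b))/3


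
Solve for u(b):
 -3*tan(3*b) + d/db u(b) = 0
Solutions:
 u(b) = C1 - log(cos(3*b))


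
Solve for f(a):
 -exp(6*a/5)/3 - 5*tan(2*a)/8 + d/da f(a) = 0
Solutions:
 f(a) = C1 + 5*exp(6*a/5)/18 - 5*log(cos(2*a))/16


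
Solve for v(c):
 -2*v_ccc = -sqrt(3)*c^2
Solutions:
 v(c) = C1 + C2*c + C3*c^2 + sqrt(3)*c^5/120


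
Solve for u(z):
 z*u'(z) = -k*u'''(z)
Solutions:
 u(z) = C1 + Integral(C2*airyai(z*(-1/k)^(1/3)) + C3*airybi(z*(-1/k)^(1/3)), z)


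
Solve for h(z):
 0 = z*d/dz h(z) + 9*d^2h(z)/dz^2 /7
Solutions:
 h(z) = C1 + C2*erf(sqrt(14)*z/6)


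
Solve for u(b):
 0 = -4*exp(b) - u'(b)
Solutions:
 u(b) = C1 - 4*exp(b)


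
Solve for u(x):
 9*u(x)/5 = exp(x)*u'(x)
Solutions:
 u(x) = C1*exp(-9*exp(-x)/5)


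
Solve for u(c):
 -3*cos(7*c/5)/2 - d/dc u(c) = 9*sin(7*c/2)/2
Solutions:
 u(c) = C1 - 15*sin(7*c/5)/14 + 9*cos(7*c/2)/7


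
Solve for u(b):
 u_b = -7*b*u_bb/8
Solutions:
 u(b) = C1 + C2/b^(1/7)


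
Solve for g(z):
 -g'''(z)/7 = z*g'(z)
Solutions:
 g(z) = C1 + Integral(C2*airyai(-7^(1/3)*z) + C3*airybi(-7^(1/3)*z), z)


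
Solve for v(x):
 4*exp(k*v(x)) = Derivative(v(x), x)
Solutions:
 v(x) = Piecewise((log(-1/(C1*k + 4*k*x))/k, Ne(k, 0)), (nan, True))
 v(x) = Piecewise((C1 + 4*x, Eq(k, 0)), (nan, True))


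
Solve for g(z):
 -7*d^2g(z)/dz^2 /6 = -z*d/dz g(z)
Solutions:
 g(z) = C1 + C2*erfi(sqrt(21)*z/7)


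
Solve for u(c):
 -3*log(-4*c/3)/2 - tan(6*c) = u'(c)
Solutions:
 u(c) = C1 - 3*c*log(-c)/2 - 3*c*log(2) + 3*c/2 + 3*c*log(3)/2 + log(cos(6*c))/6


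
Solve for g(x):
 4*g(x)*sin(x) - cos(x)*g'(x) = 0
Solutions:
 g(x) = C1/cos(x)^4


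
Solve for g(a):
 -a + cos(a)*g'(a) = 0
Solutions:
 g(a) = C1 + Integral(a/cos(a), a)


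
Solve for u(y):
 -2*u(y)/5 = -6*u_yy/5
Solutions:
 u(y) = C1*exp(-sqrt(3)*y/3) + C2*exp(sqrt(3)*y/3)


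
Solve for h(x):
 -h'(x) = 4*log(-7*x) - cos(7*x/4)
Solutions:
 h(x) = C1 - 4*x*log(-x) - 4*x*log(7) + 4*x + 4*sin(7*x/4)/7


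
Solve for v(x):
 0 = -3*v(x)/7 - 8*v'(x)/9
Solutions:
 v(x) = C1*exp(-27*x/56)


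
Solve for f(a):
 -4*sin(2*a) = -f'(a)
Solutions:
 f(a) = C1 - 2*cos(2*a)


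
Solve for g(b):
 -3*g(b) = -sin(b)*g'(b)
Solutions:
 g(b) = C1*(cos(b) - 1)^(3/2)/(cos(b) + 1)^(3/2)


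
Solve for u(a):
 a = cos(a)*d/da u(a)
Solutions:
 u(a) = C1 + Integral(a/cos(a), a)


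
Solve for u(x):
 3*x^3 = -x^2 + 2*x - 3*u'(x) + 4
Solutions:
 u(x) = C1 - x^4/4 - x^3/9 + x^2/3 + 4*x/3


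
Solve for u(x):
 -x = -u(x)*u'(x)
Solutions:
 u(x) = -sqrt(C1 + x^2)
 u(x) = sqrt(C1 + x^2)


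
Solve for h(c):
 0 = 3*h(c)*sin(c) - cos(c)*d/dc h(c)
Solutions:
 h(c) = C1/cos(c)^3


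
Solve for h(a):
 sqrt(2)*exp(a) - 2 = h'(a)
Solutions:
 h(a) = C1 - 2*a + sqrt(2)*exp(a)


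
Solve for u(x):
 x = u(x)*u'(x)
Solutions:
 u(x) = -sqrt(C1 + x^2)
 u(x) = sqrt(C1 + x^2)


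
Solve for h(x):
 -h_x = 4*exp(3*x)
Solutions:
 h(x) = C1 - 4*exp(3*x)/3


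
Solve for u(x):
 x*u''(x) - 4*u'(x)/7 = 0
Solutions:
 u(x) = C1 + C2*x^(11/7)


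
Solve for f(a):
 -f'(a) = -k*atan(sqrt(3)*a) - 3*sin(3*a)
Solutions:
 f(a) = C1 + k*(a*atan(sqrt(3)*a) - sqrt(3)*log(3*a^2 + 1)/6) - cos(3*a)


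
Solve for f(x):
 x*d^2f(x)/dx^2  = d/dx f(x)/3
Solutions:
 f(x) = C1 + C2*x^(4/3)


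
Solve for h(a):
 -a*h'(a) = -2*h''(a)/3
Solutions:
 h(a) = C1 + C2*erfi(sqrt(3)*a/2)


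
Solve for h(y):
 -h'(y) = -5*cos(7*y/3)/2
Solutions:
 h(y) = C1 + 15*sin(7*y/3)/14


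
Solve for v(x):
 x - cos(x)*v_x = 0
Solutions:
 v(x) = C1 + Integral(x/cos(x), x)


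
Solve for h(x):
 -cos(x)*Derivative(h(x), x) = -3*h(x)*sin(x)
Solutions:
 h(x) = C1/cos(x)^3


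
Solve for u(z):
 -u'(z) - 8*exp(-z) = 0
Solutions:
 u(z) = C1 + 8*exp(-z)


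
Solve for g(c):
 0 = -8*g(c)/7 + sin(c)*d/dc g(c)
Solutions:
 g(c) = C1*(cos(c) - 1)^(4/7)/(cos(c) + 1)^(4/7)


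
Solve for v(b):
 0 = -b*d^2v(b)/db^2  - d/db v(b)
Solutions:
 v(b) = C1 + C2*log(b)


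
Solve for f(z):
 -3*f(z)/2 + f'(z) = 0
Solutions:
 f(z) = C1*exp(3*z/2)


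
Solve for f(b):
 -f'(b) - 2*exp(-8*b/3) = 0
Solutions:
 f(b) = C1 + 3*exp(-8*b/3)/4


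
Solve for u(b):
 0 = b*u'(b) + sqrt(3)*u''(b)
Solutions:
 u(b) = C1 + C2*erf(sqrt(2)*3^(3/4)*b/6)


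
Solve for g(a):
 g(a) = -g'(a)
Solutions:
 g(a) = C1*exp(-a)


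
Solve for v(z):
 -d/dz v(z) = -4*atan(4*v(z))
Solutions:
 Integral(1/atan(4*_y), (_y, v(z))) = C1 + 4*z


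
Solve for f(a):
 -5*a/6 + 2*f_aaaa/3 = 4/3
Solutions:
 f(a) = C1 + C2*a + C3*a^2 + C4*a^3 + a^5/96 + a^4/12


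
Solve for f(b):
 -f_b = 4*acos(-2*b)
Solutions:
 f(b) = C1 - 4*b*acos(-2*b) - 2*sqrt(1 - 4*b^2)


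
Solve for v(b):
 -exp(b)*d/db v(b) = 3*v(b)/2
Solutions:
 v(b) = C1*exp(3*exp(-b)/2)


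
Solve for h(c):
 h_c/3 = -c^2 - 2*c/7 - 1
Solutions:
 h(c) = C1 - c^3 - 3*c^2/7 - 3*c


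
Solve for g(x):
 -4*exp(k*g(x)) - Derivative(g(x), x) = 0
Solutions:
 g(x) = Piecewise((log(1/(C1*k + 4*k*x))/k, Ne(k, 0)), (nan, True))
 g(x) = Piecewise((C1 - 4*x, Eq(k, 0)), (nan, True))


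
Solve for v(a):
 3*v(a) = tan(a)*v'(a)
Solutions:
 v(a) = C1*sin(a)^3


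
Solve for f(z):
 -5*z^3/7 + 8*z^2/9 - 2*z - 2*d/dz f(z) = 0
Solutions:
 f(z) = C1 - 5*z^4/56 + 4*z^3/27 - z^2/2


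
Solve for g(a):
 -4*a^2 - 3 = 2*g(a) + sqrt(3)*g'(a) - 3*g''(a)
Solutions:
 g(a) = C1*exp(-sqrt(3)*a/3) + C2*exp(2*sqrt(3)*a/3) - 2*a^2 + 2*sqrt(3)*a - 21/2


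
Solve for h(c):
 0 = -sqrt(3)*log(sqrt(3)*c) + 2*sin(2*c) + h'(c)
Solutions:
 h(c) = C1 + sqrt(3)*c*(log(c) - 1) + sqrt(3)*c*log(3)/2 + cos(2*c)


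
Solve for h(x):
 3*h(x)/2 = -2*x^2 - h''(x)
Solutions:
 h(x) = C1*sin(sqrt(6)*x/2) + C2*cos(sqrt(6)*x/2) - 4*x^2/3 + 16/9


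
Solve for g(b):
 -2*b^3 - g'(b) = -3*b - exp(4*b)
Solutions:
 g(b) = C1 - b^4/2 + 3*b^2/2 + exp(4*b)/4


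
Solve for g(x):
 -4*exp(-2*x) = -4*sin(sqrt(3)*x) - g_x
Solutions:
 g(x) = C1 + 4*sqrt(3)*cos(sqrt(3)*x)/3 - 2*exp(-2*x)


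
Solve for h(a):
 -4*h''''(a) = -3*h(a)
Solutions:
 h(a) = C1*exp(-sqrt(2)*3^(1/4)*a/2) + C2*exp(sqrt(2)*3^(1/4)*a/2) + C3*sin(sqrt(2)*3^(1/4)*a/2) + C4*cos(sqrt(2)*3^(1/4)*a/2)


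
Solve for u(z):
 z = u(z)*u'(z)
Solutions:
 u(z) = -sqrt(C1 + z^2)
 u(z) = sqrt(C1 + z^2)


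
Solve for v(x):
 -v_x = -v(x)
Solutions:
 v(x) = C1*exp(x)


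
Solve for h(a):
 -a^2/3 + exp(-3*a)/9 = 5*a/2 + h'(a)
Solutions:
 h(a) = C1 - a^3/9 - 5*a^2/4 - exp(-3*a)/27


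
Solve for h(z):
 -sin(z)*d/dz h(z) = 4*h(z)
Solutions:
 h(z) = C1*(cos(z)^2 + 2*cos(z) + 1)/(cos(z)^2 - 2*cos(z) + 1)


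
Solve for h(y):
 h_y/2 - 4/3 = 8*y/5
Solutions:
 h(y) = C1 + 8*y^2/5 + 8*y/3


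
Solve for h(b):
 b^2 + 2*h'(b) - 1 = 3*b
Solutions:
 h(b) = C1 - b^3/6 + 3*b^2/4 + b/2


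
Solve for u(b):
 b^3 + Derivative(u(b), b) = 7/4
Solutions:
 u(b) = C1 - b^4/4 + 7*b/4


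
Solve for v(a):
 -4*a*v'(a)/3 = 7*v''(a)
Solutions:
 v(a) = C1 + C2*erf(sqrt(42)*a/21)


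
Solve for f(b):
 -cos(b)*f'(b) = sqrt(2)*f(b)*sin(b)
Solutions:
 f(b) = C1*cos(b)^(sqrt(2))


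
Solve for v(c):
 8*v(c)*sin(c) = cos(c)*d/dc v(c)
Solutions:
 v(c) = C1/cos(c)^8


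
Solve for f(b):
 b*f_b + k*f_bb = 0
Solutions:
 f(b) = C1 + C2*sqrt(k)*erf(sqrt(2)*b*sqrt(1/k)/2)


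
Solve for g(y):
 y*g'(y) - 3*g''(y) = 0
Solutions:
 g(y) = C1 + C2*erfi(sqrt(6)*y/6)


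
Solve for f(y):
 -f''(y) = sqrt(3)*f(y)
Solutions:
 f(y) = C1*sin(3^(1/4)*y) + C2*cos(3^(1/4)*y)


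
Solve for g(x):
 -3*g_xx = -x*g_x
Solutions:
 g(x) = C1 + C2*erfi(sqrt(6)*x/6)


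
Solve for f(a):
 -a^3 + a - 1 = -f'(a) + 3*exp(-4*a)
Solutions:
 f(a) = C1 + a^4/4 - a^2/2 + a - 3*exp(-4*a)/4


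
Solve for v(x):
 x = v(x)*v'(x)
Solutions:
 v(x) = -sqrt(C1 + x^2)
 v(x) = sqrt(C1 + x^2)


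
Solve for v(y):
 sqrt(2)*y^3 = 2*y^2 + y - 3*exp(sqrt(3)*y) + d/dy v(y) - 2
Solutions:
 v(y) = C1 + sqrt(2)*y^4/4 - 2*y^3/3 - y^2/2 + 2*y + sqrt(3)*exp(sqrt(3)*y)


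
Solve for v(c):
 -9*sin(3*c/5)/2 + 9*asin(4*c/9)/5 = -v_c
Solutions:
 v(c) = C1 - 9*c*asin(4*c/9)/5 - 9*sqrt(81 - 16*c^2)/20 - 15*cos(3*c/5)/2


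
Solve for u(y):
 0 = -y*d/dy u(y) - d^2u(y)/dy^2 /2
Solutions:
 u(y) = C1 + C2*erf(y)


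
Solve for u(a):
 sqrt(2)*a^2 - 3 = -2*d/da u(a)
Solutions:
 u(a) = C1 - sqrt(2)*a^3/6 + 3*a/2


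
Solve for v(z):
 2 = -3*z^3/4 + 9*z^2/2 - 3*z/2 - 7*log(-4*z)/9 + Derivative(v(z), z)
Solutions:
 v(z) = C1 + 3*z^4/16 - 3*z^3/2 + 3*z^2/4 + 7*z*log(-z)/9 + z*(14*log(2) + 11)/9


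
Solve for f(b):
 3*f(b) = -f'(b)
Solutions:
 f(b) = C1*exp(-3*b)


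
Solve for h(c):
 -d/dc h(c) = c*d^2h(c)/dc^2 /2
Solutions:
 h(c) = C1 + C2/c


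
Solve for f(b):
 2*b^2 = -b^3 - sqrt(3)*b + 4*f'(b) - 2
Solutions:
 f(b) = C1 + b^4/16 + b^3/6 + sqrt(3)*b^2/8 + b/2


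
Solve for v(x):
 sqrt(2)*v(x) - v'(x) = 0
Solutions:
 v(x) = C1*exp(sqrt(2)*x)


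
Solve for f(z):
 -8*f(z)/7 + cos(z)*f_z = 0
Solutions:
 f(z) = C1*(sin(z) + 1)^(4/7)/(sin(z) - 1)^(4/7)


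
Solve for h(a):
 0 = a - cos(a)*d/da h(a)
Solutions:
 h(a) = C1 + Integral(a/cos(a), a)


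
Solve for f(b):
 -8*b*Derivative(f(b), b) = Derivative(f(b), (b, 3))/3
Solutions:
 f(b) = C1 + Integral(C2*airyai(-2*3^(1/3)*b) + C3*airybi(-2*3^(1/3)*b), b)


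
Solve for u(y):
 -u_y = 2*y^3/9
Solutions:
 u(y) = C1 - y^4/18


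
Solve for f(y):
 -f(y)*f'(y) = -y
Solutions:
 f(y) = -sqrt(C1 + y^2)
 f(y) = sqrt(C1 + y^2)


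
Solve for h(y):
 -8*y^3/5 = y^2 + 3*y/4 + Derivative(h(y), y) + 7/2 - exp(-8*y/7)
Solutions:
 h(y) = C1 - 2*y^4/5 - y^3/3 - 3*y^2/8 - 7*y/2 - 7*exp(-8*y/7)/8


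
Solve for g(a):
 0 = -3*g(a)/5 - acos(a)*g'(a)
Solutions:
 g(a) = C1*exp(-3*Integral(1/acos(a), a)/5)


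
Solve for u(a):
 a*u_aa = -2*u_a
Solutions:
 u(a) = C1 + C2/a


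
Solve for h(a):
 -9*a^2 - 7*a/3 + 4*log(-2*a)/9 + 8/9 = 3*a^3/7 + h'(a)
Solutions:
 h(a) = C1 - 3*a^4/28 - 3*a^3 - 7*a^2/6 + 4*a*log(-a)/9 + 4*a*(log(2) + 1)/9


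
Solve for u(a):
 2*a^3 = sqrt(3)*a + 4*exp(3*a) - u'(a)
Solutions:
 u(a) = C1 - a^4/2 + sqrt(3)*a^2/2 + 4*exp(3*a)/3


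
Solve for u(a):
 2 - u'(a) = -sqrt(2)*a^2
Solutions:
 u(a) = C1 + sqrt(2)*a^3/3 + 2*a


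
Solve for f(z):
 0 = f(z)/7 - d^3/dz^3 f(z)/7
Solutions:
 f(z) = C3*exp(z) + (C1*sin(sqrt(3)*z/2) + C2*cos(sqrt(3)*z/2))*exp(-z/2)


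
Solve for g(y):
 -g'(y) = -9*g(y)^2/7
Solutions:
 g(y) = -7/(C1 + 9*y)


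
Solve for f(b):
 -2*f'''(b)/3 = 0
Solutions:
 f(b) = C1 + C2*b + C3*b^2


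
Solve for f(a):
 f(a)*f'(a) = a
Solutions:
 f(a) = -sqrt(C1 + a^2)
 f(a) = sqrt(C1 + a^2)


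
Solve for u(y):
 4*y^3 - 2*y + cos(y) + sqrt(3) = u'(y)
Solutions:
 u(y) = C1 + y^4 - y^2 + sqrt(3)*y + sin(y)


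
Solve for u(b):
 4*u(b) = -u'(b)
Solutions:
 u(b) = C1*exp(-4*b)


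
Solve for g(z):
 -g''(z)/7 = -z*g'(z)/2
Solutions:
 g(z) = C1 + C2*erfi(sqrt(7)*z/2)


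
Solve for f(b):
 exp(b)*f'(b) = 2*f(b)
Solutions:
 f(b) = C1*exp(-2*exp(-b))


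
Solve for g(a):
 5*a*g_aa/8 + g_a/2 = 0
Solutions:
 g(a) = C1 + C2*a^(1/5)


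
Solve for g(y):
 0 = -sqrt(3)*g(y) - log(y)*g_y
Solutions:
 g(y) = C1*exp(-sqrt(3)*li(y))


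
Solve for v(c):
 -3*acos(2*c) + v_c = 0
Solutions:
 v(c) = C1 + 3*c*acos(2*c) - 3*sqrt(1 - 4*c^2)/2


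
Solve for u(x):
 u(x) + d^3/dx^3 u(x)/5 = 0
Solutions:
 u(x) = C3*exp(-5^(1/3)*x) + (C1*sin(sqrt(3)*5^(1/3)*x/2) + C2*cos(sqrt(3)*5^(1/3)*x/2))*exp(5^(1/3)*x/2)


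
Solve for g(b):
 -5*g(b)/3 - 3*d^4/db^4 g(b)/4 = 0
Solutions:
 g(b) = (C1*sin(sqrt(3)*5^(1/4)*b/3) + C2*cos(sqrt(3)*5^(1/4)*b/3))*exp(-sqrt(3)*5^(1/4)*b/3) + (C3*sin(sqrt(3)*5^(1/4)*b/3) + C4*cos(sqrt(3)*5^(1/4)*b/3))*exp(sqrt(3)*5^(1/4)*b/3)


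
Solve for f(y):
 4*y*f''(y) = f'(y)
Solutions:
 f(y) = C1 + C2*y^(5/4)


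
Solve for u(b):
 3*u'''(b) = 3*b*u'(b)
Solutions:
 u(b) = C1 + Integral(C2*airyai(b) + C3*airybi(b), b)


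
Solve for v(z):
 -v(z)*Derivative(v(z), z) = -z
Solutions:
 v(z) = -sqrt(C1 + z^2)
 v(z) = sqrt(C1 + z^2)


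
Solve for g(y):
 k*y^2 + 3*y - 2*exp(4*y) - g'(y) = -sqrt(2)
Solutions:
 g(y) = C1 + k*y^3/3 + 3*y^2/2 + sqrt(2)*y - exp(4*y)/2


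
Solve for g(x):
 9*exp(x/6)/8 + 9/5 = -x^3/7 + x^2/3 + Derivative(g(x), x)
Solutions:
 g(x) = C1 + x^4/28 - x^3/9 + 9*x/5 + 27*exp(x/6)/4


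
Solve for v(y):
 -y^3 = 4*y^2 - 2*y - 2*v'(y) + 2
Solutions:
 v(y) = C1 + y^4/8 + 2*y^3/3 - y^2/2 + y


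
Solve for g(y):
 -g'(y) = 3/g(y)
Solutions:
 g(y) = -sqrt(C1 - 6*y)
 g(y) = sqrt(C1 - 6*y)


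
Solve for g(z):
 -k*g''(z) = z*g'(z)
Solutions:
 g(z) = C1 + C2*sqrt(k)*erf(sqrt(2)*z*sqrt(1/k)/2)


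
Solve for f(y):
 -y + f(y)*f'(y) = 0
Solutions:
 f(y) = -sqrt(C1 + y^2)
 f(y) = sqrt(C1 + y^2)


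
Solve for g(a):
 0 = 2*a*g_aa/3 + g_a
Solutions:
 g(a) = C1 + C2/sqrt(a)


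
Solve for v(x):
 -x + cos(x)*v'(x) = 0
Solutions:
 v(x) = C1 + Integral(x/cos(x), x)


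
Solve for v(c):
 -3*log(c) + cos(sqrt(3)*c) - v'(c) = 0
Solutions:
 v(c) = C1 - 3*c*log(c) + 3*c + sqrt(3)*sin(sqrt(3)*c)/3


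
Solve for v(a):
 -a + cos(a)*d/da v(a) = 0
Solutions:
 v(a) = C1 + Integral(a/cos(a), a)


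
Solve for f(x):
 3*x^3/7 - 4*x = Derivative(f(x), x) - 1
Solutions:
 f(x) = C1 + 3*x^4/28 - 2*x^2 + x


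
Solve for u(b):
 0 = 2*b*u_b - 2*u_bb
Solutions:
 u(b) = C1 + C2*erfi(sqrt(2)*b/2)


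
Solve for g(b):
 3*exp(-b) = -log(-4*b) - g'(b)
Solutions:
 g(b) = C1 - b*log(-b) + b*(1 - 2*log(2)) + 3*exp(-b)


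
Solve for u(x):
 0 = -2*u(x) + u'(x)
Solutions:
 u(x) = C1*exp(2*x)


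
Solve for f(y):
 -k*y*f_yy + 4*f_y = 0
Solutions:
 f(y) = C1 + y^(((re(k) + 4)*re(k) + im(k)^2)/(re(k)^2 + im(k)^2))*(C2*sin(4*log(y)*Abs(im(k))/(re(k)^2 + im(k)^2)) + C3*cos(4*log(y)*im(k)/(re(k)^2 + im(k)^2)))


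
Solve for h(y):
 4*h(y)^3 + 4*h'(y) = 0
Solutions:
 h(y) = -sqrt(2)*sqrt(-1/(C1 - y))/2
 h(y) = sqrt(2)*sqrt(-1/(C1 - y))/2


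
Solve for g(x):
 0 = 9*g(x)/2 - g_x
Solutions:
 g(x) = C1*exp(9*x/2)


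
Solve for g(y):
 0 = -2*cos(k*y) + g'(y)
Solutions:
 g(y) = C1 + 2*sin(k*y)/k


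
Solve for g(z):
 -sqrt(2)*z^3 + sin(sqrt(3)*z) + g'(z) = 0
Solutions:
 g(z) = C1 + sqrt(2)*z^4/4 + sqrt(3)*cos(sqrt(3)*z)/3


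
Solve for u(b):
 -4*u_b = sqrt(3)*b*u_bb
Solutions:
 u(b) = C1 + C2*b^(1 - 4*sqrt(3)/3)


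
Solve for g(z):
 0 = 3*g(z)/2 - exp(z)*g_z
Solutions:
 g(z) = C1*exp(-3*exp(-z)/2)


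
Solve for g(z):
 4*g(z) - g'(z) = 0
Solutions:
 g(z) = C1*exp(4*z)


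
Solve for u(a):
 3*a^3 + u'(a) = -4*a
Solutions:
 u(a) = C1 - 3*a^4/4 - 2*a^2


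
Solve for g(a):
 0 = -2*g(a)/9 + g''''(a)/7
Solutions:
 g(a) = C1*exp(-14^(1/4)*sqrt(3)*a/3) + C2*exp(14^(1/4)*sqrt(3)*a/3) + C3*sin(14^(1/4)*sqrt(3)*a/3) + C4*cos(14^(1/4)*sqrt(3)*a/3)


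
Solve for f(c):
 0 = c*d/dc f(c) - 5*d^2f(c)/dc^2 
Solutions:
 f(c) = C1 + C2*erfi(sqrt(10)*c/10)


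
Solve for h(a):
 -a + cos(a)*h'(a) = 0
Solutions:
 h(a) = C1 + Integral(a/cos(a), a)


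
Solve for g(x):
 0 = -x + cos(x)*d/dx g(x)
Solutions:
 g(x) = C1 + Integral(x/cos(x), x)


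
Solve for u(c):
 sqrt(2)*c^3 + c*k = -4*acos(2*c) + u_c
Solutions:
 u(c) = C1 + sqrt(2)*c^4/4 + c^2*k/2 + 4*c*acos(2*c) - 2*sqrt(1 - 4*c^2)


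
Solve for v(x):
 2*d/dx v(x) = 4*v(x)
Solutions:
 v(x) = C1*exp(2*x)


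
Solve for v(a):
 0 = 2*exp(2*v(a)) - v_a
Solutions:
 v(a) = log(-sqrt(-1/(C1 + 2*a))) - log(2)/2
 v(a) = log(-1/(C1 + 2*a))/2 - log(2)/2


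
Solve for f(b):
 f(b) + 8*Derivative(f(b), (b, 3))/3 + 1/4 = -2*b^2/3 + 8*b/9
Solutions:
 f(b) = C3*exp(-3^(1/3)*b/2) - 2*b^2/3 + 8*b/9 + (C1*sin(3^(5/6)*b/4) + C2*cos(3^(5/6)*b/4))*exp(3^(1/3)*b/4) - 1/4


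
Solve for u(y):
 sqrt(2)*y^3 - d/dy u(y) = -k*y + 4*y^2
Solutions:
 u(y) = C1 + k*y^2/2 + sqrt(2)*y^4/4 - 4*y^3/3


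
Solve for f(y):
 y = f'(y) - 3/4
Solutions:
 f(y) = C1 + y^2/2 + 3*y/4


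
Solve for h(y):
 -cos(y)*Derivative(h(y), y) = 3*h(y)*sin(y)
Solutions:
 h(y) = C1*cos(y)^3


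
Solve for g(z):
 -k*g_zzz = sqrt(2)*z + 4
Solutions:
 g(z) = C1 + C2*z + C3*z^2 - sqrt(2)*z^4/(24*k) - 2*z^3/(3*k)


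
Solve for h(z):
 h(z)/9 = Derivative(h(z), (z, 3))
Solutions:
 h(z) = C3*exp(3^(1/3)*z/3) + (C1*sin(3^(5/6)*z/6) + C2*cos(3^(5/6)*z/6))*exp(-3^(1/3)*z/6)


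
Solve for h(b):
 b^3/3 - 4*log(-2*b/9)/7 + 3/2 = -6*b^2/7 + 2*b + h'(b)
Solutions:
 h(b) = C1 + b^4/12 + 2*b^3/7 - b^2 - 4*b*log(-b)/7 + b*(-8*log(2) + 16*log(3) + 29)/14


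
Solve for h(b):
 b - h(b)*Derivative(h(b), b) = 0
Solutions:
 h(b) = -sqrt(C1 + b^2)
 h(b) = sqrt(C1 + b^2)


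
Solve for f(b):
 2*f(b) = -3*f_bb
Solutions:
 f(b) = C1*sin(sqrt(6)*b/3) + C2*cos(sqrt(6)*b/3)


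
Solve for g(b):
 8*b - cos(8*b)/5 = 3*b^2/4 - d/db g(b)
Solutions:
 g(b) = C1 + b^3/4 - 4*b^2 + sin(8*b)/40


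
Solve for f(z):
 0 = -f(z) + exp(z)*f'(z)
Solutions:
 f(z) = C1*exp(-exp(-z))


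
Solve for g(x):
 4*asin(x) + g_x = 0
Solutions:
 g(x) = C1 - 4*x*asin(x) - 4*sqrt(1 - x^2)


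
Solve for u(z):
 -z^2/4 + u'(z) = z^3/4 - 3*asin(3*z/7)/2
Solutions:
 u(z) = C1 + z^4/16 + z^3/12 - 3*z*asin(3*z/7)/2 - sqrt(49 - 9*z^2)/2


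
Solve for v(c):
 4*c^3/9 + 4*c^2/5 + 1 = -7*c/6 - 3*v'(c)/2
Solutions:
 v(c) = C1 - 2*c^4/27 - 8*c^3/45 - 7*c^2/18 - 2*c/3


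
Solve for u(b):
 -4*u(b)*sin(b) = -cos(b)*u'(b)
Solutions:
 u(b) = C1/cos(b)^4


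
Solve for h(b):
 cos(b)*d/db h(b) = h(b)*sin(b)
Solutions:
 h(b) = C1/cos(b)


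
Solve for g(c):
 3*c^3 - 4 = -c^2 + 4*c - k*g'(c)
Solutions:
 g(c) = C1 - 3*c^4/(4*k) - c^3/(3*k) + 2*c^2/k + 4*c/k


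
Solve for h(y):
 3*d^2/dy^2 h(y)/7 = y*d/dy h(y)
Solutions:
 h(y) = C1 + C2*erfi(sqrt(42)*y/6)


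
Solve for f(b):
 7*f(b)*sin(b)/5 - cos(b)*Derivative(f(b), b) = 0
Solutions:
 f(b) = C1/cos(b)^(7/5)


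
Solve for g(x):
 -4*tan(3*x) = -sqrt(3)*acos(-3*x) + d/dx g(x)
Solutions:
 g(x) = C1 + sqrt(3)*(x*acos(-3*x) + sqrt(1 - 9*x^2)/3) + 4*log(cos(3*x))/3


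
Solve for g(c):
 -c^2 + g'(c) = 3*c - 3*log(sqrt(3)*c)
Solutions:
 g(c) = C1 + c^3/3 + 3*c^2/2 - 3*c*log(c) - 3*c*log(3)/2 + 3*c


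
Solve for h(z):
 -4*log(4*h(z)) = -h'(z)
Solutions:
 -Integral(1/(log(_y) + 2*log(2)), (_y, h(z)))/4 = C1 - z


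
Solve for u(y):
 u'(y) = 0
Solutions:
 u(y) = C1


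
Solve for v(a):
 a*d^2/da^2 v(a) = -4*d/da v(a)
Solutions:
 v(a) = C1 + C2/a^3


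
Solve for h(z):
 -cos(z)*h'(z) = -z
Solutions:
 h(z) = C1 + Integral(z/cos(z), z)


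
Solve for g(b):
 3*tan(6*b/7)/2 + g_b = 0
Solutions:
 g(b) = C1 + 7*log(cos(6*b/7))/4


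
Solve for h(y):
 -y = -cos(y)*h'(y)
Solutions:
 h(y) = C1 + Integral(y/cos(y), y)


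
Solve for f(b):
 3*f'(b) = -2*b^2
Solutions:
 f(b) = C1 - 2*b^3/9


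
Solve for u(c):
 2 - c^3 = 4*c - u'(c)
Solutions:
 u(c) = C1 + c^4/4 + 2*c^2 - 2*c


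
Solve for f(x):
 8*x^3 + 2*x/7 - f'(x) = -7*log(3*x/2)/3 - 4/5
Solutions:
 f(x) = C1 + 2*x^4 + x^2/7 + 7*x*log(x)/3 - 7*x*log(2)/3 - 23*x/15 + 7*x*log(3)/3


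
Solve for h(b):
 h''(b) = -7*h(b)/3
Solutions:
 h(b) = C1*sin(sqrt(21)*b/3) + C2*cos(sqrt(21)*b/3)


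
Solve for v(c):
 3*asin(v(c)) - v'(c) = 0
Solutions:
 Integral(1/asin(_y), (_y, v(c))) = C1 + 3*c


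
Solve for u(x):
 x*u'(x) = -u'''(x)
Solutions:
 u(x) = C1 + Integral(C2*airyai(-x) + C3*airybi(-x), x)


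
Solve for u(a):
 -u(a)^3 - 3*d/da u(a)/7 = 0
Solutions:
 u(a) = -sqrt(6)*sqrt(-1/(C1 - 7*a))/2
 u(a) = sqrt(6)*sqrt(-1/(C1 - 7*a))/2


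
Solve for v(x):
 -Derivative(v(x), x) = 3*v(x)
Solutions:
 v(x) = C1*exp(-3*x)


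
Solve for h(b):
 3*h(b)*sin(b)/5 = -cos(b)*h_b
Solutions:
 h(b) = C1*cos(b)^(3/5)


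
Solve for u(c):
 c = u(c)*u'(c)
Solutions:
 u(c) = -sqrt(C1 + c^2)
 u(c) = sqrt(C1 + c^2)


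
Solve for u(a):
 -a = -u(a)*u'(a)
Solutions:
 u(a) = -sqrt(C1 + a^2)
 u(a) = sqrt(C1 + a^2)


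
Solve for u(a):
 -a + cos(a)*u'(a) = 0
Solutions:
 u(a) = C1 + Integral(a/cos(a), a)


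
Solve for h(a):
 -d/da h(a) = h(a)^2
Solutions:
 h(a) = 1/(C1 + a)


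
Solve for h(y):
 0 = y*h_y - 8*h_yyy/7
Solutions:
 h(y) = C1 + Integral(C2*airyai(7^(1/3)*y/2) + C3*airybi(7^(1/3)*y/2), y)


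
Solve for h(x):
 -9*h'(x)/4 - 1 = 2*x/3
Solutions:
 h(x) = C1 - 4*x^2/27 - 4*x/9


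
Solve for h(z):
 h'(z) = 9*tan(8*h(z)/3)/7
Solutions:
 h(z) = -3*asin(C1*exp(24*z/7))/8 + 3*pi/8
 h(z) = 3*asin(C1*exp(24*z/7))/8


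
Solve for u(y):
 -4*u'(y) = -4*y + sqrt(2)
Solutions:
 u(y) = C1 + y^2/2 - sqrt(2)*y/4


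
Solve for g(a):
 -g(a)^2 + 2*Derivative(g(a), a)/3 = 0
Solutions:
 g(a) = -2/(C1 + 3*a)


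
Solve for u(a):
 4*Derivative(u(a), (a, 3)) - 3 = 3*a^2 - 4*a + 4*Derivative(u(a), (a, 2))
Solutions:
 u(a) = C1 + C2*a + C3*exp(a) - a^4/16 - a^3/12 - 5*a^2/8


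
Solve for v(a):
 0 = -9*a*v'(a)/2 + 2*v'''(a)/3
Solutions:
 v(a) = C1 + Integral(C2*airyai(3*2^(1/3)*a/2) + C3*airybi(3*2^(1/3)*a/2), a)


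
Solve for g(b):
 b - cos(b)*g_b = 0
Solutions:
 g(b) = C1 + Integral(b/cos(b), b)


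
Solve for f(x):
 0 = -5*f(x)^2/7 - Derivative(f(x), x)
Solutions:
 f(x) = 7/(C1 + 5*x)


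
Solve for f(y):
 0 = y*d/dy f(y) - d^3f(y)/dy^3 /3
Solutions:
 f(y) = C1 + Integral(C2*airyai(3^(1/3)*y) + C3*airybi(3^(1/3)*y), y)


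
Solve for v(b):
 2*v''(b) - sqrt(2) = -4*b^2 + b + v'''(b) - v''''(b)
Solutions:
 v(b) = C1 + C2*b - b^4/6 - b^3/4 + b^2*(2*sqrt(2) + 5)/8 + (C3*sin(sqrt(7)*b/2) + C4*cos(sqrt(7)*b/2))*exp(b/2)


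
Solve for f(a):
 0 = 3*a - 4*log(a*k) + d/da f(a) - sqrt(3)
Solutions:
 f(a) = C1 - 3*a^2/2 + 4*a*log(a*k) + a*(-4 + sqrt(3))


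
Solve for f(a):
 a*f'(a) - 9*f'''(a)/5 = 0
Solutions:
 f(a) = C1 + Integral(C2*airyai(15^(1/3)*a/3) + C3*airybi(15^(1/3)*a/3), a)


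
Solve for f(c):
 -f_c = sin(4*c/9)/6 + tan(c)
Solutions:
 f(c) = C1 + log(cos(c)) + 3*cos(4*c/9)/8


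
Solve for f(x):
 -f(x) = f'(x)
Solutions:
 f(x) = C1*exp(-x)


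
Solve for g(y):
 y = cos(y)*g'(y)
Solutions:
 g(y) = C1 + Integral(y/cos(y), y)


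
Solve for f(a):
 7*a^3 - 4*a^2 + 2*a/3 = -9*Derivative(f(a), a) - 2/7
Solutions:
 f(a) = C1 - 7*a^4/36 + 4*a^3/27 - a^2/27 - 2*a/63


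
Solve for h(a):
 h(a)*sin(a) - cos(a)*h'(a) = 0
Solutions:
 h(a) = C1/cos(a)


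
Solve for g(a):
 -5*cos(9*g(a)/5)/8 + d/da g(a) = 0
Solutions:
 -5*a/8 - 5*log(sin(9*g(a)/5) - 1)/18 + 5*log(sin(9*g(a)/5) + 1)/18 = C1


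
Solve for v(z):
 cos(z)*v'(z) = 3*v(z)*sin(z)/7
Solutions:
 v(z) = C1/cos(z)^(3/7)


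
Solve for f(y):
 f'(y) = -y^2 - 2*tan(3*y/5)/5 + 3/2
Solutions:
 f(y) = C1 - y^3/3 + 3*y/2 + 2*log(cos(3*y/5))/3


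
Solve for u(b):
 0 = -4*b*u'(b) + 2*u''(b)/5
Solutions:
 u(b) = C1 + C2*erfi(sqrt(5)*b)


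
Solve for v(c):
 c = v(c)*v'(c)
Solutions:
 v(c) = -sqrt(C1 + c^2)
 v(c) = sqrt(C1 + c^2)


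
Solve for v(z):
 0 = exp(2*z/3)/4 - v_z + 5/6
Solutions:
 v(z) = C1 + 5*z/6 + 3*exp(2*z/3)/8


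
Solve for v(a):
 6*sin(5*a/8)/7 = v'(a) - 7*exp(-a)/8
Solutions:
 v(a) = C1 - 48*cos(5*a/8)/35 - 7*exp(-a)/8


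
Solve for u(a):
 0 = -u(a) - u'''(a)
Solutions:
 u(a) = C3*exp(-a) + (C1*sin(sqrt(3)*a/2) + C2*cos(sqrt(3)*a/2))*exp(a/2)


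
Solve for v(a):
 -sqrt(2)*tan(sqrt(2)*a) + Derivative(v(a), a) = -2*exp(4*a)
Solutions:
 v(a) = C1 - exp(4*a)/2 - log(cos(sqrt(2)*a))


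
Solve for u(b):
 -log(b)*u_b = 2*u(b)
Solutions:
 u(b) = C1*exp(-2*li(b))


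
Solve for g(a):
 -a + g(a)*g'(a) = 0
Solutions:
 g(a) = -sqrt(C1 + a^2)
 g(a) = sqrt(C1 + a^2)


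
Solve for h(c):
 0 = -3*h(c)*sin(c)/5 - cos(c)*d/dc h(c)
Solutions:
 h(c) = C1*cos(c)^(3/5)


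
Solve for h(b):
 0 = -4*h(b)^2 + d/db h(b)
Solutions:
 h(b) = -1/(C1 + 4*b)


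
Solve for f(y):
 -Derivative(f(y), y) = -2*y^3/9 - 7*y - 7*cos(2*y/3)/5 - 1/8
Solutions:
 f(y) = C1 + y^4/18 + 7*y^2/2 + y/8 + 21*sin(2*y/3)/10


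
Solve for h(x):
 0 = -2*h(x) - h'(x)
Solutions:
 h(x) = C1*exp(-2*x)


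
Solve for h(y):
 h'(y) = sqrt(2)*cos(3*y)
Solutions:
 h(y) = C1 + sqrt(2)*sin(3*y)/3


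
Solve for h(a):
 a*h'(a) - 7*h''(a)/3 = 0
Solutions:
 h(a) = C1 + C2*erfi(sqrt(42)*a/14)


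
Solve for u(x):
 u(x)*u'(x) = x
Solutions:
 u(x) = -sqrt(C1 + x^2)
 u(x) = sqrt(C1 + x^2)


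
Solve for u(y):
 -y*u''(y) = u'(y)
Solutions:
 u(y) = C1 + C2*log(y)


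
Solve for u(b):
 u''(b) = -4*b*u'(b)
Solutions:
 u(b) = C1 + C2*erf(sqrt(2)*b)


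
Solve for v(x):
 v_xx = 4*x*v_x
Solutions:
 v(x) = C1 + C2*erfi(sqrt(2)*x)


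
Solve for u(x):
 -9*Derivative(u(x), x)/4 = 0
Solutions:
 u(x) = C1


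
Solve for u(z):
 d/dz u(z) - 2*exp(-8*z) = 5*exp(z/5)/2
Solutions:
 u(z) = C1 + 25*exp(z/5)/2 - exp(-8*z)/4


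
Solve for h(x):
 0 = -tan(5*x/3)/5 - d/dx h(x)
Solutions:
 h(x) = C1 + 3*log(cos(5*x/3))/25


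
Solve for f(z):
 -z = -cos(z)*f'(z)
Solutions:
 f(z) = C1 + Integral(z/cos(z), z)


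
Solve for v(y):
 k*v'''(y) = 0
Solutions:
 v(y) = C1 + C2*y + C3*y^2


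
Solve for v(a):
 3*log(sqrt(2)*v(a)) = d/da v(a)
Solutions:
 -2*Integral(1/(2*log(_y) + log(2)), (_y, v(a)))/3 = C1 - a


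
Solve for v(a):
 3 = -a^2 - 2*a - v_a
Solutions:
 v(a) = C1 - a^3/3 - a^2 - 3*a


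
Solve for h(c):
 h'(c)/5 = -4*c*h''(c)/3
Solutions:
 h(c) = C1 + C2*c^(17/20)


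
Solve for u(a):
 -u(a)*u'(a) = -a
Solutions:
 u(a) = -sqrt(C1 + a^2)
 u(a) = sqrt(C1 + a^2)


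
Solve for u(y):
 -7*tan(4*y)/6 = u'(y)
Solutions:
 u(y) = C1 + 7*log(cos(4*y))/24


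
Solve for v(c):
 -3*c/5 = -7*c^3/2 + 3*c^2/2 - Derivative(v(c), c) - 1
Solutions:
 v(c) = C1 - 7*c^4/8 + c^3/2 + 3*c^2/10 - c


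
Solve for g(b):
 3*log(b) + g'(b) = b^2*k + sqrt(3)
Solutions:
 g(b) = C1 + b^3*k/3 - 3*b*log(b) + sqrt(3)*b + 3*b


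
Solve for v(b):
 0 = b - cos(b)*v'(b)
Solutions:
 v(b) = C1 + Integral(b/cos(b), b)


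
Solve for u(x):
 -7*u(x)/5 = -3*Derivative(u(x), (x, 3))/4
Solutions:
 u(x) = C3*exp(15^(2/3)*28^(1/3)*x/15) + (C1*sin(28^(1/3)*3^(1/6)*5^(2/3)*x/10) + C2*cos(28^(1/3)*3^(1/6)*5^(2/3)*x/10))*exp(-15^(2/3)*28^(1/3)*x/30)


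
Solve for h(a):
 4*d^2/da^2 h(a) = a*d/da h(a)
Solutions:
 h(a) = C1 + C2*erfi(sqrt(2)*a/4)


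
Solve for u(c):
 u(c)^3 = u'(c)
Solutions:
 u(c) = -sqrt(2)*sqrt(-1/(C1 + c))/2
 u(c) = sqrt(2)*sqrt(-1/(C1 + c))/2


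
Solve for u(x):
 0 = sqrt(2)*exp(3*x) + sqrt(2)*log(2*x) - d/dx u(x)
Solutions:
 u(x) = C1 + sqrt(2)*x*log(x) + sqrt(2)*x*(-1 + log(2)) + sqrt(2)*exp(3*x)/3


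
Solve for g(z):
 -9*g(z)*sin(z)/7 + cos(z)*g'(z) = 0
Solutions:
 g(z) = C1/cos(z)^(9/7)


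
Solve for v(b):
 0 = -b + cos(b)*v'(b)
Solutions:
 v(b) = C1 + Integral(b/cos(b), b)


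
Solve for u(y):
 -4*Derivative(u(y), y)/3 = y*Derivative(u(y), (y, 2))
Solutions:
 u(y) = C1 + C2/y^(1/3)


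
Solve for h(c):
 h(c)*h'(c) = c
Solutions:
 h(c) = -sqrt(C1 + c^2)
 h(c) = sqrt(C1 + c^2)


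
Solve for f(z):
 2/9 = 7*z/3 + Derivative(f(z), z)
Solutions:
 f(z) = C1 - 7*z^2/6 + 2*z/9


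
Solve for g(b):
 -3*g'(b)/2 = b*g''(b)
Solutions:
 g(b) = C1 + C2/sqrt(b)


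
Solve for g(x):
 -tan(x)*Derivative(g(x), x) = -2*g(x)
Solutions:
 g(x) = C1*sin(x)^2


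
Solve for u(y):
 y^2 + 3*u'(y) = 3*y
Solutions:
 u(y) = C1 - y^3/9 + y^2/2


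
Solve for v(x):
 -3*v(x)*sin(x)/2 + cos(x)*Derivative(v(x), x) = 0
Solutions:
 v(x) = C1/cos(x)^(3/2)


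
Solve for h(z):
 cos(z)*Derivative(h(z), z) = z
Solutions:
 h(z) = C1 + Integral(z/cos(z), z)


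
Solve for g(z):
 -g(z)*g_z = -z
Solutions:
 g(z) = -sqrt(C1 + z^2)
 g(z) = sqrt(C1 + z^2)


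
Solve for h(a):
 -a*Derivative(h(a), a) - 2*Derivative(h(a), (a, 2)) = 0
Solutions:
 h(a) = C1 + C2*erf(a/2)


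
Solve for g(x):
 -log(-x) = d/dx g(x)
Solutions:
 g(x) = C1 - x*log(-x) + x


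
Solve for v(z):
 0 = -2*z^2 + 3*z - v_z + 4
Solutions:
 v(z) = C1 - 2*z^3/3 + 3*z^2/2 + 4*z


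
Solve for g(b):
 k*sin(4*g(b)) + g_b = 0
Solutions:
 g(b) = -acos((-C1 - exp(8*b*k))/(C1 - exp(8*b*k)))/4 + pi/2
 g(b) = acos((-C1 - exp(8*b*k))/(C1 - exp(8*b*k)))/4


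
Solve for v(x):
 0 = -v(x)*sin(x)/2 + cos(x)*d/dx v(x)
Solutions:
 v(x) = C1/sqrt(cos(x))


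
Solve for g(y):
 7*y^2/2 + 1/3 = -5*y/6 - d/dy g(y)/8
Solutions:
 g(y) = C1 - 28*y^3/3 - 10*y^2/3 - 8*y/3


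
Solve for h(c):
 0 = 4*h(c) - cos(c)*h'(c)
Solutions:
 h(c) = C1*(sin(c)^2 + 2*sin(c) + 1)/(sin(c)^2 - 2*sin(c) + 1)


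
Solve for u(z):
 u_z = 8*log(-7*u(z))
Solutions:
 -Integral(1/(log(-_y) + log(7)), (_y, u(z)))/8 = C1 - z


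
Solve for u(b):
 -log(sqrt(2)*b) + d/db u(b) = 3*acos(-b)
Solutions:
 u(b) = C1 + b*log(b) + 3*b*acos(-b) - b + b*log(2)/2 + 3*sqrt(1 - b^2)


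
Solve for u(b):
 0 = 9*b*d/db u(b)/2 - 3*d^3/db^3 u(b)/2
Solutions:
 u(b) = C1 + Integral(C2*airyai(3^(1/3)*b) + C3*airybi(3^(1/3)*b), b)


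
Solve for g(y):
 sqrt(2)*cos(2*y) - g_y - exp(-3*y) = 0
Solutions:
 g(y) = C1 + sqrt(2)*sin(2*y)/2 + exp(-3*y)/3
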